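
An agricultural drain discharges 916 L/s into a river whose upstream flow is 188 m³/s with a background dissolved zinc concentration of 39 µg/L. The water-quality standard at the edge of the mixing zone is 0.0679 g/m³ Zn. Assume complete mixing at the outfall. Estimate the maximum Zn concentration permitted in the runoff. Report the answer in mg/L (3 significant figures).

916 L/s = 0.916 m³/s.
39 µg/L = 0.039 mg/L.
Mass balance: 0.0679·188.9 = 0.916·Cₑ + 188·0.039.
Cₑ = (12.83 − 7.332) / 0.916 = 5.999 mg/L.

6.00 mg/L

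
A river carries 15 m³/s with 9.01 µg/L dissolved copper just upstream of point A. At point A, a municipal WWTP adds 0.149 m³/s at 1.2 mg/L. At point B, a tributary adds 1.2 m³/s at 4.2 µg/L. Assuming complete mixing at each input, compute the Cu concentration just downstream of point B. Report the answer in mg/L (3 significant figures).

9.01 µg/L = 0.00901 mg/L.
After input A: C = (15·0.00901 + 0.149·1.2) / 15.15 = 0.02072 mg/L.
4.2 µg/L = 0.0042 mg/L.
After input B: C = (15.15·0.02072 + 1.2·0.0042) / 16.35 = 0.01951 mg/L.

0.0195 mg/L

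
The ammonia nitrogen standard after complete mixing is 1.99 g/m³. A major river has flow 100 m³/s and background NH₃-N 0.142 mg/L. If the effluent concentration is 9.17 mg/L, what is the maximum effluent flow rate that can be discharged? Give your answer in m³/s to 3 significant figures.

25.7 m³/s

Mass balance at complete mixing: C_std·(Q_w + Q_r) = Q_w·C_e + Q_r·C_b.
Rearranging, Q_w = Q_r·(C_std − C_b)/(C_e − C_std) = 100·(1.99 − 0.142) / (9.17 − 1.99) = 25.74 m³/s.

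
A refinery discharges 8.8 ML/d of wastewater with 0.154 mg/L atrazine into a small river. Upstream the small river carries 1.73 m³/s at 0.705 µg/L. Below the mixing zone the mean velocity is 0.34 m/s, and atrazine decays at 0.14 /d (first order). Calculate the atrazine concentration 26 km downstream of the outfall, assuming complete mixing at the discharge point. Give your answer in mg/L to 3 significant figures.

8.8 ML/d = 0.1019 m³/s.
0.705 µg/L = 0.000705 mg/L.
After complete mixing, C₀ = (0.1019·0.154 + 1.73·0.000705) / 1.832 = 0.009228 mg/L.
Travel time t = 2.6e+04 m / 0.34 m/s = 7.647e+04 s = 0.8851 d.
C = 0.009228·exp(−0.14·0.8851) = 0.009228·0.8835 = 0.008153 mg/L.

0.00815 mg/L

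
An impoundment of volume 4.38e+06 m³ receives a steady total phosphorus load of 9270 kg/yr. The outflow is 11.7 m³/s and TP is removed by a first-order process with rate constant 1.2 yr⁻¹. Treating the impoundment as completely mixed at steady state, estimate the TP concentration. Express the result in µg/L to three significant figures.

Outflow Q = 11.7 m³/s × 3.156e+07 s/yr = 3.692e+08 m³/yr.
Steady-state CSTR mass balance: W = Q·C + k·V·C, so C = W/(Q + kV).
Q + kV = 3.692e+08 + 1.2·4.38e+06 = 3.745e+08 m³/yr.
C = 9270/3.745e+08 = 2.475e-05 kg/m³ = 0.02475 mg/L = 24.75 µg/L.

24.8 µg/L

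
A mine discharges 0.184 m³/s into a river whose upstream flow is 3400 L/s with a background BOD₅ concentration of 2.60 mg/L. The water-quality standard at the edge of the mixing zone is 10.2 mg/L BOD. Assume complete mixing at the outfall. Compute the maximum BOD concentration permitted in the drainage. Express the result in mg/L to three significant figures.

3400 L/s = 3.4 m³/s.
Mass balance: 10.2·3.584 = 0.184·Cₑ + 3.4·2.6.
Cₑ = (36.56 − 8.84) / 0.184 = 150.6 mg/L.

151 mg/L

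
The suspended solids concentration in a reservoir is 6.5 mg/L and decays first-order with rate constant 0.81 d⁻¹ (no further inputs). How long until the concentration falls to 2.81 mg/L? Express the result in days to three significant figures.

t = ln(C₀/C)/k = ln(6.5/2.81)/0.81 = 0.8386/0.81 = 1.035 d.

1.04 d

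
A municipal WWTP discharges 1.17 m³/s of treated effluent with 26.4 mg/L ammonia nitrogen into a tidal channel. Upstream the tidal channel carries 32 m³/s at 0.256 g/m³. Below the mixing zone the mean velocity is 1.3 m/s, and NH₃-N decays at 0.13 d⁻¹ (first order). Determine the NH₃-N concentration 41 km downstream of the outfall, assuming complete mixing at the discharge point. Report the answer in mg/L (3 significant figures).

After complete mixing, C₀ = (1.17·26.4 + 32·0.256) / 33.17 = 1.178 mg/L.
Travel time t = 4.1e+04 m / 1.3 m/s = 3.154e+04 s = 0.365 d.
C = 1.178·exp(−0.13·0.365) = 1.178·0.9537 = 1.124 mg/L.

1.12 mg/L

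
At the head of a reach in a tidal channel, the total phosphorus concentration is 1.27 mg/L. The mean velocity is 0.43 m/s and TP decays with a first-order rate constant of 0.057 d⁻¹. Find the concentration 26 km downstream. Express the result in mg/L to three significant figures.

1.22 mg/L

Travel time t = 26 km / 0.43 m/s = 2.6e+04/0.43 = 6.047e+04 s = 0.6998 d.
First-order decay: C = 1.27·exp(−0.057·0.6998) = 1.27·0.9609 = 1.22 mg/L.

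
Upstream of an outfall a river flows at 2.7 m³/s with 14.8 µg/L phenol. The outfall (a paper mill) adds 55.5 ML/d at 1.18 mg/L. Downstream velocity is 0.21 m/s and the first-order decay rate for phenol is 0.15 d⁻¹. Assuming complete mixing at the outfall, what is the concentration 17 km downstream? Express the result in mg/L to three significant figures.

0.207 mg/L

55.5 ML/d = 0.6424 m³/s.
14.8 µg/L = 0.0148 mg/L.
After complete mixing, C₀ = (0.6424·1.18 + 2.7·0.0148) / 3.342 = 0.2387 mg/L.
Travel time t = 1.7e+04 m / 0.21 m/s = 8.095e+04 s = 0.9369 d.
C = 0.2387·exp(−0.15·0.9369) = 0.2387·0.8689 = 0.2074 mg/L.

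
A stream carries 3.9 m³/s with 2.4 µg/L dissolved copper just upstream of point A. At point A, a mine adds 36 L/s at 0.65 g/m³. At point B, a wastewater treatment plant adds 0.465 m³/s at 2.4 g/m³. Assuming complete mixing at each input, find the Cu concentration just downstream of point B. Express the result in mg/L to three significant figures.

0.261 mg/L

2.4 µg/L = 0.0024 mg/L.
36 L/s = 0.036 m³/s.
After input A: C = (3.9·0.0024 + 0.036·0.65) / 3.936 = 0.008323 mg/L.
After input B: C = (3.936·0.008323 + 0.465·2.4) / 4.401 = 0.261 mg/L.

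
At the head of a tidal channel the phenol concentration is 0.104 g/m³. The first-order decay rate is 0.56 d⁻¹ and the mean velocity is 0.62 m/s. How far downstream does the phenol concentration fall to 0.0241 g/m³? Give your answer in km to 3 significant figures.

140 km

From C = C₀·e^(−kt), t = ln(C₀/C)/k = ln(0.104/0.0241)/0.56 = 1.462/0.56 = 2.611 d.
Distance = v·t = 0.62 m/s × 2.256e+05 s = 1.399e+05 m = 139.9 km.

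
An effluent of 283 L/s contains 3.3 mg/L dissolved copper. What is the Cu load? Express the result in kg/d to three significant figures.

283 L/s = 0.283 m³/s.
Mass flux = Q·C = 0.283 m³/s × 3.3 g/m³ = 0.9339 g/s.
= 0.9339 g/s × 86.4 = 80.69 kg/d.

80.7 kg/d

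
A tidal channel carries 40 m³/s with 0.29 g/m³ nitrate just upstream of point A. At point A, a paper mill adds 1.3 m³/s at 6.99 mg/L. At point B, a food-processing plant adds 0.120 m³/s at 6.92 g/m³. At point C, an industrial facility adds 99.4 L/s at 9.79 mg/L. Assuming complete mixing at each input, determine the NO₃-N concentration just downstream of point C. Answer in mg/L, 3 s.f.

After input A: C = (40·0.29 + 1.3·6.99) / 41.3 = 0.5009 mg/L.
After input B: C = (41.3·0.5009 + 0.12·6.92) / 41.42 = 0.5195 mg/L.
99.4 L/s = 0.0994 m³/s.
After input C: C = (41.42·0.5195 + 0.0994·9.79) / 41.52 = 0.5417 mg/L.

0.542 mg/L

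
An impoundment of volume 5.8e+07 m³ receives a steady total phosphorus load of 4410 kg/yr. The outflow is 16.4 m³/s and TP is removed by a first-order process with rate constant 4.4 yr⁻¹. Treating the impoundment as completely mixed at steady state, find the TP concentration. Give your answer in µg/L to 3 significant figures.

Outflow Q = 16.4 m³/s × 3.156e+07 s/yr = 5.175e+08 m³/yr.
Steady-state CSTR mass balance: W = Q·C + k·V·C, so C = W/(Q + kV).
Q + kV = 5.175e+08 + 4.4·5.8e+07 = 7.727e+08 m³/yr.
C = 4410/7.727e+08 = 5.707e-06 kg/m³ = 0.005707 mg/L = 5.707 µg/L.

5.71 µg/L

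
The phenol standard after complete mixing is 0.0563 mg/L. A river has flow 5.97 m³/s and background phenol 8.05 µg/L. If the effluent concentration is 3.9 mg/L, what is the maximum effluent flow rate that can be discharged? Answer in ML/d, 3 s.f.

6.47 ML/d

8.05 µg/L = 0.00805 mg/L.
Mass balance at complete mixing: C_std·(Q_w + Q_r) = Q_w·C_e + Q_r·C_b.
Rearranging, Q_w = Q_r·(C_std − C_b)/(C_e − C_std) = 5.97·(0.0563 − 0.00805) / (3.9 − 0.0563) = 0.07494 m³/s.
= 6.475 ML/d.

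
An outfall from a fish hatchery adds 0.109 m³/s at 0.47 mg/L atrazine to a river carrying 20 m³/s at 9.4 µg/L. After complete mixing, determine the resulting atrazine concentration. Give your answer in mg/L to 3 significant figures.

0.0119 mg/L

9.4 µg/L = 0.0094 mg/L.
Conservation of mass across the mixing zone: C = (0.109·0.47 + 20·0.0094) / (0.109 + 20) = 0.2392/20.11 = 0.0119 mg/L.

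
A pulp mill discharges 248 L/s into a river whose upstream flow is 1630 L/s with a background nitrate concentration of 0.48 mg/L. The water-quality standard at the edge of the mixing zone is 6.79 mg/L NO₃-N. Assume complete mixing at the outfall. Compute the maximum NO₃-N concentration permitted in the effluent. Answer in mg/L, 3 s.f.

248 L/s = 0.248 m³/s.
1630 L/s = 1.63 m³/s.
Mass balance: 6.79·1.878 = 0.248·Cₑ + 1.63·0.48.
Cₑ = (12.75 − 0.7824) / 0.248 = 48.26 mg/L.

48.3 mg/L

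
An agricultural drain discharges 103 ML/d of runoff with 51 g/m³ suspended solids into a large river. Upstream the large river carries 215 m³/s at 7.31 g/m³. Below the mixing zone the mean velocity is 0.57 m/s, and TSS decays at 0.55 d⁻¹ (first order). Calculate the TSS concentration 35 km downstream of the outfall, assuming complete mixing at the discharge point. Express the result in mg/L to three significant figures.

5.11 mg/L

103 ML/d = 1.192 m³/s.
After complete mixing, C₀ = (1.192·51 + 215·7.31) / 216.2 = 7.551 mg/L.
Travel time t = 3.5e+04 m / 0.57 m/s = 6.14e+04 s = 0.7107 d.
C = 7.551·exp(−0.55·0.7107) = 7.551·0.6765 = 5.108 mg/L.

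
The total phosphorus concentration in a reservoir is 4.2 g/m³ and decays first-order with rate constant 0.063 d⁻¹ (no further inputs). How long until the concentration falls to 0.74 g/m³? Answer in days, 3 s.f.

t = ln(C₀/C)/k = ln(4.2/0.74)/0.063 = 1.736/0.063 = 27.56 d.

27.6 d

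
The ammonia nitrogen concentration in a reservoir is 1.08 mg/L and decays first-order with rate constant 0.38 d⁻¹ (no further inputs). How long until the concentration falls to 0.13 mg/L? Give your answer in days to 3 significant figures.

5.57 d

t = ln(C₀/C)/k = ln(1.08/0.13)/0.38 = 2.117/0.38 = 5.572 d.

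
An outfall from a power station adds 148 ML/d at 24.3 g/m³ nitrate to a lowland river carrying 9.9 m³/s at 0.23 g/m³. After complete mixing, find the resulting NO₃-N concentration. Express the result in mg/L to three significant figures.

148 ML/d = 1.713 m³/s.
Conservation of mass across the mixing zone: C = (1.713·24.3 + 9.9·0.23) / (1.713 + 9.9) = 43.9/11.61 = 3.78 mg/L.

3.78 mg/L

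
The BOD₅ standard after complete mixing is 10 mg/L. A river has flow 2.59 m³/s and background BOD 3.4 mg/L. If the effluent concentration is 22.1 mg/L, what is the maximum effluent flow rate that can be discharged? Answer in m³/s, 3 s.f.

Mass balance at complete mixing: C_std·(Q_w + Q_r) = Q_w·C_e + Q_r·C_b.
Rearranging, Q_w = Q_r·(C_std − C_b)/(C_e − C_std) = 2.59·(10 − 3.4) / (22.1 − 10) = 1.413 m³/s.

1.41 m³/s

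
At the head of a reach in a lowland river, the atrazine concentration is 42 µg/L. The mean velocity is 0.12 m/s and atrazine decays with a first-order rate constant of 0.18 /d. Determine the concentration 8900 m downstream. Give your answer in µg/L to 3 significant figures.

36.0 µg/L

Travel time t = 8900 m / 0.12 m/s = 8900/0.12 = 7.417e+04 s = 0.8584 d.
First-order decay: C = 42·exp(−0.18·0.8584) = 42·0.8568 = 35.99 µg/L.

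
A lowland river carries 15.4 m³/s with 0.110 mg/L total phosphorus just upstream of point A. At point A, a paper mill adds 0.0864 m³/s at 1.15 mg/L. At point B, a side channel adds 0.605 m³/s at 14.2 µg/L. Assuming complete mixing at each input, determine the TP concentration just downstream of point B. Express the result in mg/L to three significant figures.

0.112 mg/L

After input A: C = (15.4·0.11 + 0.0864·1.15) / 15.49 = 0.1158 mg/L.
14.2 µg/L = 0.0142 mg/L.
After input B: C = (15.49·0.1158 + 0.605·0.0142) / 16.09 = 0.112 mg/L.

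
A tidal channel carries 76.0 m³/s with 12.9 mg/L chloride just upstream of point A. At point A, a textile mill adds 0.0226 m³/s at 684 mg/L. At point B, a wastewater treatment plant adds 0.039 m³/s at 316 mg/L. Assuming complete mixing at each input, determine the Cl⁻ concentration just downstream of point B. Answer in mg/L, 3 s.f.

After input A: C = (76·12.9 + 0.0226·684) / 76.02 = 13.1 mg/L.
After input B: C = (76.02·13.1 + 0.039·316) / 76.06 = 13.25 mg/L.

13.3 mg/L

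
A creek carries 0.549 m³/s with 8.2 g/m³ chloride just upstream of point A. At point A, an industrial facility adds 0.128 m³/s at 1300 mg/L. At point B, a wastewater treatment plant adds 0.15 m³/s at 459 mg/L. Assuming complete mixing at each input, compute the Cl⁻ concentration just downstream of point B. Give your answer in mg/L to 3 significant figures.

After input A: C = (0.549·8.2 + 0.128·1300) / 0.677 = 252.4 mg/L.
After input B: C = (0.677·252.4 + 0.15·459) / 0.827 = 289.9 mg/L.

290 mg/L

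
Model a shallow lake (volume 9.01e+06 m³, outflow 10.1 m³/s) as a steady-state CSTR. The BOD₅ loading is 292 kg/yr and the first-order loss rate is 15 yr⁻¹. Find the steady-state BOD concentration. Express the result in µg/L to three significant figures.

Outflow Q = 10.1 m³/s × 3.156e+07 s/yr = 3.187e+08 m³/yr.
Steady-state CSTR mass balance: W = Q·C + k·V·C, so C = W/(Q + kV).
Q + kV = 3.187e+08 + 15·9.01e+06 = 4.539e+08 m³/yr.
C = 292/4.539e+08 = 6.433e-07 kg/m³ = 0.0006433 mg/L = 0.6433 µg/L.

0.643 µg/L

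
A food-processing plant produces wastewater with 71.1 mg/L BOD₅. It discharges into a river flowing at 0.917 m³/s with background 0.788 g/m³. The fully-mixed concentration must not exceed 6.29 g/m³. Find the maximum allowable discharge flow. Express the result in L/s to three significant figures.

77.8 L/s

Mass balance at complete mixing: C_std·(Q_w + Q_r) = Q_w·C_e + Q_r·C_b.
Rearranging, Q_w = Q_r·(C_std − C_b)/(C_e − C_std) = 0.917·(6.29 − 0.788) / (71.1 − 6.29) = 0.07785 m³/s.
= 77.85 L/s.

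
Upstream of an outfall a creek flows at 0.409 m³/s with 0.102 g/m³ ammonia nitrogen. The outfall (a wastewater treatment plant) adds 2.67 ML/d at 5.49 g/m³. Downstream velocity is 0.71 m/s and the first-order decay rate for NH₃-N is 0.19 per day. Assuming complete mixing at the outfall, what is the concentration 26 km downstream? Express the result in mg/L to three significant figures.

0.443 mg/L

2.67 ML/d = 0.0309 m³/s.
After complete mixing, C₀ = (0.0309·5.49 + 0.409·0.102) / 0.4399 = 0.4805 mg/L.
Travel time t = 2.6e+04 m / 0.71 m/s = 3.662e+04 s = 0.4238 d.
C = 0.4805·exp(−0.19·0.4238) = 0.4805·0.9226 = 0.4433 mg/L.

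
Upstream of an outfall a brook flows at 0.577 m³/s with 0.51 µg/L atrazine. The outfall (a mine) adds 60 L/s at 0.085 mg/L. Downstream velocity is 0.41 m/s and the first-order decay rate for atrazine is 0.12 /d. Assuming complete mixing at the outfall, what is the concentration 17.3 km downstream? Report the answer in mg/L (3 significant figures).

0.00799 mg/L

60 L/s = 0.06 m³/s.
0.51 µg/L = 0.00051 mg/L.
After complete mixing, C₀ = (0.06·0.085 + 0.577·0.00051) / 0.637 = 0.008468 mg/L.
Travel time t = 1.73e+04 m / 0.41 m/s = 4.22e+04 s = 0.4884 d.
C = 0.008468·exp(−0.12·0.4884) = 0.008468·0.9431 = 0.007986 mg/L.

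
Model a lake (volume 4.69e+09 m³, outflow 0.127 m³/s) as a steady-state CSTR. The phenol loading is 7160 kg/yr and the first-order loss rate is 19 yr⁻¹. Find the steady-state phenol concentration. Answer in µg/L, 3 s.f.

0.0803 µg/L

Outflow Q = 0.127 m³/s × 3.156e+07 s/yr = 4.008e+06 m³/yr.
Steady-state CSTR mass balance: W = Q·C + k·V·C, so C = W/(Q + kV).
Q + kV = 4.008e+06 + 19·4.69e+09 = 8.911e+10 m³/yr.
C = 7160/8.911e+10 = 8.035e-08 kg/m³ = 8.035e-05 mg/L = 0.08035 µg/L.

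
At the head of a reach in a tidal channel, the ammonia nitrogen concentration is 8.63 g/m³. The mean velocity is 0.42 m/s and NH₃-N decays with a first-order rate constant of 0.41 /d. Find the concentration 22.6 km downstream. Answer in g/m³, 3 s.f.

6.69 g/m³

Travel time t = 22.6 km / 0.42 m/s = 2.26e+04/0.42 = 5.381e+04 s = 0.6228 d.
First-order decay: C = 8.63·exp(−0.41·0.6228) = 8.63·0.7746 = 6.685 g/m³.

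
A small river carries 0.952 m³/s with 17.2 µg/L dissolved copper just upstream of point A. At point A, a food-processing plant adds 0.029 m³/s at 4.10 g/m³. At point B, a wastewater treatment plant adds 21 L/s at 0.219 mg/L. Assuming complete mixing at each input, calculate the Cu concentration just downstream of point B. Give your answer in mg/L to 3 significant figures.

17.2 µg/L = 0.0172 mg/L.
After input A: C = (0.952·0.0172 + 0.029·4.1) / 0.981 = 0.1379 mg/L.
21 L/s = 0.021 m³/s.
After input B: C = (0.981·0.1379 + 0.021·0.219) / 1.002 = 0.1396 mg/L.

0.140 mg/L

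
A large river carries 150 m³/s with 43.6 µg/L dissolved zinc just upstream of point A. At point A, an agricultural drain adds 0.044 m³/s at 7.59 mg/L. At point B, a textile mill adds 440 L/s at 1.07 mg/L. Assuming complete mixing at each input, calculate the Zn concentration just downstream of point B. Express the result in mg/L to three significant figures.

43.6 µg/L = 0.0436 mg/L.
After input A: C = (150·0.0436 + 0.044·7.59) / 150 = 0.04581 mg/L.
440 L/s = 0.44 m³/s.
After input B: C = (150·0.04581 + 0.44·1.07) / 150.5 = 0.04881 mg/L.

0.0488 mg/L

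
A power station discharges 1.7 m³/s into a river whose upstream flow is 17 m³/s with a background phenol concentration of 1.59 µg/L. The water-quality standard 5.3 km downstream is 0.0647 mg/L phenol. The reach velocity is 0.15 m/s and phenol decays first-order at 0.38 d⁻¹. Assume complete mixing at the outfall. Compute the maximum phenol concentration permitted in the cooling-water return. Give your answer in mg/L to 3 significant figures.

1.59 µg/L = 0.00159 mg/L.
Travel time to the compliance point: t = 5300/0.15 = 3.533e+04 s = 0.409 d; decay factor exp(−0.38·0.409) = 0.8561.
So the concentration just after mixing may be at most 0.0647/0.8561 = 0.07558 mg/L.
Mass balance: 0.07558·18.7 = 1.7·Cₑ + 17·0.00159.
Cₑ = (1.413 − 0.02703) / 1.7 = 0.8155 mg/L.

0.815 mg/L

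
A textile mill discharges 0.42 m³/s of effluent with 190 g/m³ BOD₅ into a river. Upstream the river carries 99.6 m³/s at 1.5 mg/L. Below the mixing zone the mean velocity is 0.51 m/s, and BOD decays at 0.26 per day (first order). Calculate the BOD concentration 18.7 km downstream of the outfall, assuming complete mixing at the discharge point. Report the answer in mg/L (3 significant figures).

2.05 mg/L

After complete mixing, C₀ = (0.42·190 + 99.6·1.5) / 100 = 2.292 mg/L.
Travel time t = 1.87e+04 m / 0.51 m/s = 3.667e+04 s = 0.4244 d.
C = 2.292·exp(−0.26·0.4244) = 2.292·0.8955 = 2.052 mg/L.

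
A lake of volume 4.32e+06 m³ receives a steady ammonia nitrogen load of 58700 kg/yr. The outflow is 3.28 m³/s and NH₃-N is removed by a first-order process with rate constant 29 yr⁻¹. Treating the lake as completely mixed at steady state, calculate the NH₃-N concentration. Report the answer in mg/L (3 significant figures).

0.257 mg/L

Outflow Q = 3.28 m³/s × 3.156e+07 s/yr = 1.035e+08 m³/yr.
Steady-state CSTR mass balance: W = Q·C + k·V·C, so C = W/(Q + kV).
Q + kV = 1.035e+08 + 29·4.32e+06 = 2.288e+08 m³/yr.
C = 58700/2.288e+08 = 0.0002566 kg/m³ = 0.2566 mg/L.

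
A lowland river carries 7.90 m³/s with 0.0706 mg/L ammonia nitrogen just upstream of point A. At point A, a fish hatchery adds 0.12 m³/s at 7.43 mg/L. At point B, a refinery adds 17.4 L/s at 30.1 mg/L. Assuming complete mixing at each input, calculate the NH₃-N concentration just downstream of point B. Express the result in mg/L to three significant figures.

0.245 mg/L

After input A: C = (7.9·0.0706 + 0.12·7.43) / 8.02 = 0.1807 mg/L.
17.4 L/s = 0.0174 m³/s.
After input B: C = (8.02·0.1807 + 0.0174·30.1) / 8.037 = 0.2455 mg/L.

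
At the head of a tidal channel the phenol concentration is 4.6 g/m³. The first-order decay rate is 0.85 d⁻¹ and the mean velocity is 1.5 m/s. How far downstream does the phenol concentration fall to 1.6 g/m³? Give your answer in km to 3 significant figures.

From C = C₀·e^(−kt), t = ln(C₀/C)/k = ln(4.6/1.6)/0.85 = 1.056/0.85 = 1.242 d.
Distance = v·t = 1.5 m/s × 1.073e+05 s = 1.61e+05 m = 161 km.

161 km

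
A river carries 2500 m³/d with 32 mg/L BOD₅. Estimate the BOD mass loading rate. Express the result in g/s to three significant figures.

0.926 g/s

2500 m³/d = 0.02894 m³/s.
Mass flux = Q·C = 0.02894 m³/s × 32 g/m³ = 0.9259 g/s.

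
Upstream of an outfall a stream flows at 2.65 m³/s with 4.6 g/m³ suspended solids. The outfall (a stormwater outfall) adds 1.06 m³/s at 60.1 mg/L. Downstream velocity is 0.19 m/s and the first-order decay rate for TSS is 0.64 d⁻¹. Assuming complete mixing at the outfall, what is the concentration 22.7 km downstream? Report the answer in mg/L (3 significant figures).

8.44 mg/L

After complete mixing, C₀ = (1.06·60.1 + 2.65·4.6) / 3.71 = 20.46 mg/L.
Travel time t = 2.27e+04 m / 0.19 m/s = 1.195e+05 s = 1.383 d.
C = 20.46·exp(−0.64·1.383) = 20.46·0.4127 = 8.443 mg/L.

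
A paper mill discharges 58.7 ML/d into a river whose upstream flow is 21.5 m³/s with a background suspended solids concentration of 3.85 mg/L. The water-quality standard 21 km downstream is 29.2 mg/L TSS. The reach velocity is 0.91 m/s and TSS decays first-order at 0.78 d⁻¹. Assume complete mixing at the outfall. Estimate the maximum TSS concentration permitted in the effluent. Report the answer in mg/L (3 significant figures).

58.7 ML/d = 0.6794 m³/s.
Travel time to the compliance point: t = 2.1e+04/0.91 = 2.308e+04 s = 0.2671 d; decay factor exp(−0.78·0.2671) = 0.8119.
So the concentration just after mixing may be at most 29.2/0.8119 = 35.96 mg/L.
Mass balance: 35.96·22.18 = 0.6794·Cₑ + 21.5·3.85.
Cₑ = (797.6 − 82.78) / 0.6794 = 1052 mg/L.

1050 mg/L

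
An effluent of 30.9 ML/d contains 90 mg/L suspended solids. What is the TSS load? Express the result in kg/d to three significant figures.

30.9 ML/d = 0.3576 m³/s.
Mass flux = Q·C = 0.3576 m³/s × 90 g/m³ = 32.19 g/s.
= 32.19 g/s × 86.4 = 2781 kg/d.

2780 kg/d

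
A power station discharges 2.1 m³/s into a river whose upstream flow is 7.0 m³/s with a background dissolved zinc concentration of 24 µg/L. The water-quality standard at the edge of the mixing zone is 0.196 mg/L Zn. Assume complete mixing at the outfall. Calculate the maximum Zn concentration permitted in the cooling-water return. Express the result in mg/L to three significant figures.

0.769 mg/L

24 µg/L = 0.024 mg/L.
Mass balance: 0.196·9.1 = 2.1·Cₑ + 7·0.024.
Cₑ = (1.784 − 0.168) / 2.1 = 0.7693 mg/L.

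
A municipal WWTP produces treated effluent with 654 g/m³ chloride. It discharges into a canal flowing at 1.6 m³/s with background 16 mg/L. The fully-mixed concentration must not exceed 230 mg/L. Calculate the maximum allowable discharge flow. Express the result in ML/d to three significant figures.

69.8 ML/d

Mass balance at complete mixing: C_std·(Q_w + Q_r) = Q_w·C_e + Q_r·C_b.
Rearranging, Q_w = Q_r·(C_std − C_b)/(C_e − C_std) = 1.6·(230 − 16) / (654 − 230) = 0.8075 m³/s.
= 69.77 ML/d.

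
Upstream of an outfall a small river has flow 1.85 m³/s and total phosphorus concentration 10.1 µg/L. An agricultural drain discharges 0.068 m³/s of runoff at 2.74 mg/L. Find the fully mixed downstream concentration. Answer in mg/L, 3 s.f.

10.1 µg/L = 0.0101 mg/L.
Flow-weighted mixing gives C = (0.068·2.74 + 1.85·0.0101) / (0.068 + 1.85) = 0.205/1.918 = 0.1069 mg/L.

0.107 mg/L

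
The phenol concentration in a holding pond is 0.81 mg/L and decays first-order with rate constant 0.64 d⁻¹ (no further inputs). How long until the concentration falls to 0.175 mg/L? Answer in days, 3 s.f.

t = ln(C₀/C)/k = ln(0.81/0.175)/0.64 = 1.532/0.64 = 2.394 d.

2.39 d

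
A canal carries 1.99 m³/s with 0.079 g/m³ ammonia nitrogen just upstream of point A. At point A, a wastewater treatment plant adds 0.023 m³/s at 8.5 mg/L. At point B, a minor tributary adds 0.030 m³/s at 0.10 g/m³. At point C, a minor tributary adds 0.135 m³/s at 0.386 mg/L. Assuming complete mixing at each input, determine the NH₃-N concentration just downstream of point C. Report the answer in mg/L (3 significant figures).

0.187 mg/L

After input A: C = (1.99·0.079 + 0.023·8.5) / 2.013 = 0.1752 mg/L.
After input B: C = (2.013·0.1752 + 0.03·0.1) / 2.043 = 0.1741 mg/L.
After input C: C = (2.043·0.1741 + 0.135·0.386) / 2.178 = 0.1872 mg/L.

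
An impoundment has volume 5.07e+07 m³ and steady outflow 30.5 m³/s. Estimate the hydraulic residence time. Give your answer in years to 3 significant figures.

Q = 30.5 m³/s × 3.156e+07 s/yr = 9.625e+08 m³/yr.
Hydraulic residence time τ = V/Q = 5.07e+07/9.625e+08 = 0.05267 yr.

0.0527 yr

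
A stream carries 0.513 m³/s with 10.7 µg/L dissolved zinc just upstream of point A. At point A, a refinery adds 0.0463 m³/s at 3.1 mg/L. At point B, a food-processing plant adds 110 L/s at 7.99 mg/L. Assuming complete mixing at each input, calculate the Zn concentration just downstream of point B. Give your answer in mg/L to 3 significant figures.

1.54 mg/L

10.7 µg/L = 0.0107 mg/L.
After input A: C = (0.513·0.0107 + 0.0463·3.1) / 0.5593 = 0.2664 mg/L.
110 L/s = 0.11 m³/s.
After input B: C = (0.5593·0.2664 + 0.11·7.99) / 0.6693 = 1.536 mg/L.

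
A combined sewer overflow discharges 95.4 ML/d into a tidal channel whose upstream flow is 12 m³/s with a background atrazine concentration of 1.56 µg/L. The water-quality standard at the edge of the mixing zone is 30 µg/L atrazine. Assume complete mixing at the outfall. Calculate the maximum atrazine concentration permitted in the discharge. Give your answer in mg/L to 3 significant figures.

0.339 mg/L

95.4 ML/d = 1.104 m³/s.
1.56 µg/L = 0.00156 mg/L.
30 µg/L = 0.03 mg/L.
Mass balance: 0.03·13.1 = 1.104·Cₑ + 12·0.00156.
Cₑ = (0.3931 − 0.01872) / 1.104 = 0.3391 mg/L.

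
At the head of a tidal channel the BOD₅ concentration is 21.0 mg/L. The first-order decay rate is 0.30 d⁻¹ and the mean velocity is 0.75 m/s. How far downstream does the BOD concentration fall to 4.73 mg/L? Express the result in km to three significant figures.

From C = C₀·e^(−kt), t = ln(C₀/C)/k = ln(21.0/4.73)/0.30 = 1.491/0.30 = 4.969 d.
Distance = v·t = 0.75 m/s × 4.293e+05 s = 3.22e+05 m = 322 km.

322 km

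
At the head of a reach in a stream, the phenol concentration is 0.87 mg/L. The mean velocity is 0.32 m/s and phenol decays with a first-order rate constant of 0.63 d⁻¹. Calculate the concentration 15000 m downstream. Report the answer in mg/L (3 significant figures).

0.618 mg/L

Travel time t = 15000 m / 0.32 m/s = 1.5e+04/0.32 = 4.688e+04 s = 0.5425 d.
First-order decay: C = 0.87·exp(−0.63·0.5425) = 0.87·0.7105 = 0.6181 mg/L.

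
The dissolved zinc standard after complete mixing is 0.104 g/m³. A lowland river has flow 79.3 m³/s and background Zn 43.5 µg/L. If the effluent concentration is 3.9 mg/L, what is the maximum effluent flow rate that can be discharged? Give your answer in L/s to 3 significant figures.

1260 L/s

43.5 µg/L = 0.0435 mg/L.
Mass balance at complete mixing: C_std·(Q_w + Q_r) = Q_w·C_e + Q_r·C_b.
Rearranging, Q_w = Q_r·(C_std − C_b)/(C_e − C_std) = 79.3·(0.104 − 0.0435) / (3.9 − 0.104) = 1.264 m³/s.
= 1264 L/s.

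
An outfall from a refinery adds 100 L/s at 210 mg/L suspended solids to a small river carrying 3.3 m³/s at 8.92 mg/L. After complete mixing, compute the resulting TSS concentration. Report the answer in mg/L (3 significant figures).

100 L/s = 0.1 m³/s.
Flow-weighted mixing gives C = (0.1·210 + 3.3·8.92) / (0.1 + 3.3) = 50.44/3.4 = 14.83 mg/L.

14.8 mg/L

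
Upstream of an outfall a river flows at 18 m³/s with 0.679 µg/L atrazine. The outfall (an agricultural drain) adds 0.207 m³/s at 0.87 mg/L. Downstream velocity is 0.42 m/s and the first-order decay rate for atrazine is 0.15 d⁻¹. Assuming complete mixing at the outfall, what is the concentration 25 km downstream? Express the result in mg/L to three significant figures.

0.00953 mg/L

0.679 µg/L = 0.000679 mg/L.
After complete mixing, C₀ = (0.207·0.87 + 18·0.000679) / 18.21 = 0.01056 mg/L.
Travel time t = 2.5e+04 m / 0.42 m/s = 5.952e+04 s = 0.6889 d.
C = 0.01056·exp(−0.15·0.6889) = 0.01056·0.9018 = 0.009526 mg/L.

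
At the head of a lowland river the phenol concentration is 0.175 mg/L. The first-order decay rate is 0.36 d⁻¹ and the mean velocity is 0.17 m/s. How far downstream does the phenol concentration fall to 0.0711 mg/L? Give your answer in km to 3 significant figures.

From C = C₀·e^(−kt), t = ln(C₀/C)/k = ln(0.175/0.0711)/0.36 = 0.9007/0.36 = 2.502 d.
Distance = v·t = 0.17 m/s × 2.162e+05 s = 3.675e+04 m = 36.75 km.

36.7 km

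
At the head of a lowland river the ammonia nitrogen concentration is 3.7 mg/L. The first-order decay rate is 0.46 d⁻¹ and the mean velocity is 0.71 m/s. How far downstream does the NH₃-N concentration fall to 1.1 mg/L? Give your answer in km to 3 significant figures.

From C = C₀·e^(−kt), t = ln(C₀/C)/k = ln(3.7/1.1)/0.46 = 1.213/0.46 = 2.637 d.
Distance = v·t = 0.71 m/s × 2.278e+05 s = 1.618e+05 m = 161.8 km.

162 km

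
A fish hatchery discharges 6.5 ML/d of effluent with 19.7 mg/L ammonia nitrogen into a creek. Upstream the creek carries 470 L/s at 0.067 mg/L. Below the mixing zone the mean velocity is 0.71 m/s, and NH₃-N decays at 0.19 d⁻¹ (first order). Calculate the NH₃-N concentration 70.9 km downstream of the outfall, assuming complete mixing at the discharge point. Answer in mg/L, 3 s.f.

2.23 mg/L

6.5 ML/d = 0.07523 m³/s.
470 L/s = 0.47 m³/s.
After complete mixing, C₀ = (0.07523·19.7 + 0.47·0.067) / 0.5452 = 2.776 mg/L.
Travel time t = 7.09e+04 m / 0.71 m/s = 9.986e+04 s = 1.156 d.
C = 2.776·exp(−0.19·1.156) = 2.776·0.8028 = 2.229 mg/L.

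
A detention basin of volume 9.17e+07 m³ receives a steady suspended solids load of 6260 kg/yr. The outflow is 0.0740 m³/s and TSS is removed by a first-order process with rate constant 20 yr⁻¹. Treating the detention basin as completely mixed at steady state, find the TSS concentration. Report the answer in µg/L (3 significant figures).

3.41 µg/L

Outflow Q = 0.0740 m³/s × 3.156e+07 s/yr = 2.335e+06 m³/yr.
Steady-state CSTR mass balance: W = Q·C + k·V·C, so C = W/(Q + kV).
Q + kV = 2.335e+06 + 20·9.17e+07 = 1.836e+09 m³/yr.
C = 6260/1.836e+09 = 3.409e-06 kg/m³ = 0.003409 mg/L = 3.409 µg/L.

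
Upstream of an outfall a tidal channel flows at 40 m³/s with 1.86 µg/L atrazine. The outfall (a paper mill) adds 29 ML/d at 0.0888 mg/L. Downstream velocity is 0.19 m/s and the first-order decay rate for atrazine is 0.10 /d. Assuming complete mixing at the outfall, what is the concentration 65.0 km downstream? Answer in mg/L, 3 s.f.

0.00174 mg/L

29 ML/d = 0.3356 m³/s.
1.86 µg/L = 0.00186 mg/L.
After complete mixing, C₀ = (0.3356·0.0888 + 40·0.00186) / 40.34 = 0.002583 mg/L.
Travel time t = 6.5e+04 m / 0.19 m/s = 3.421e+05 s = 3.96 d.
C = 0.002583·exp(−0.10·3.96) = 0.002583·0.673 = 0.001739 mg/L.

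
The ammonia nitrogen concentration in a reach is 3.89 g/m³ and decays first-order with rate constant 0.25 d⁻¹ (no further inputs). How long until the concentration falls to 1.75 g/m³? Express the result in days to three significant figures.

3.20 d

t = ln(C₀/C)/k = ln(3.89/1.75)/0.25 = 0.7988/0.25 = 3.195 d.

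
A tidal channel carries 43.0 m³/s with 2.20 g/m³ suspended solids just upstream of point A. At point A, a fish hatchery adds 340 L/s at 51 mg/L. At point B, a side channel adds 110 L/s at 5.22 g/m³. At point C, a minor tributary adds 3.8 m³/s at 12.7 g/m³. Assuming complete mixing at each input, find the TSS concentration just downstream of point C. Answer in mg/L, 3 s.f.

3.40 mg/L

340 L/s = 0.34 m³/s.
After input A: C = (43·2.2 + 0.34·51) / 43.34 = 2.583 mg/L.
110 L/s = 0.11 m³/s.
After input B: C = (43.34·2.583 + 0.11·5.22) / 43.45 = 2.59 mg/L.
After input C: C = (43.45·2.59 + 3.8·12.7) / 47.25 = 3.403 mg/L.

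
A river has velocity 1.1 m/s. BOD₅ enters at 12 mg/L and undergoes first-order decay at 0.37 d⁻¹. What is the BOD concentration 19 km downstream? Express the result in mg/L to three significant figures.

Travel time t = 19 km / 1.1 m/s = 1.9e+04/1.1 = 1.727e+04 s = 0.1999 d.
First-order decay: C = 12·exp(−0.37·0.1999) = 12·0.9287 = 11.14 mg/L.

11.1 mg/L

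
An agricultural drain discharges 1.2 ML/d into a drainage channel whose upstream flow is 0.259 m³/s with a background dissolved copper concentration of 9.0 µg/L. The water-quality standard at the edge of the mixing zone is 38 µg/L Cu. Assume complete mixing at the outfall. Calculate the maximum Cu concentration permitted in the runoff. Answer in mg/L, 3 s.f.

0.579 mg/L

1.2 ML/d = 0.01389 m³/s.
9.0 µg/L = 0.009 mg/L.
38 µg/L = 0.038 mg/L.
Mass balance: 0.038·0.2729 = 0.01389·Cₑ + 0.259·0.009.
Cₑ = (0.01037 − 0.002331) / 0.01389 = 0.5788 mg/L.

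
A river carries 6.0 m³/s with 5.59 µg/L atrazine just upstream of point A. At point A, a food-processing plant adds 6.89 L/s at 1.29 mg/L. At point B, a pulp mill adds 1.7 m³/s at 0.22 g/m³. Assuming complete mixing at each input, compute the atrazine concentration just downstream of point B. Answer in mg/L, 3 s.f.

0.0540 mg/L

5.59 µg/L = 0.00559 mg/L.
6.89 L/s = 0.00689 m³/s.
After input A: C = (6·0.00559 + 0.00689·1.29) / 6.007 = 0.007063 mg/L.
After input B: C = (6.007·0.007063 + 1.7·0.22) / 7.707 = 0.05403 mg/L.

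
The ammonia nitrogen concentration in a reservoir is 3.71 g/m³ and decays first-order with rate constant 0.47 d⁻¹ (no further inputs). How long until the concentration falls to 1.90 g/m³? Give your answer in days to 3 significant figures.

1.42 d

t = ln(C₀/C)/k = ln(3.71/1.90)/0.47 = 0.6692/0.47 = 1.424 d.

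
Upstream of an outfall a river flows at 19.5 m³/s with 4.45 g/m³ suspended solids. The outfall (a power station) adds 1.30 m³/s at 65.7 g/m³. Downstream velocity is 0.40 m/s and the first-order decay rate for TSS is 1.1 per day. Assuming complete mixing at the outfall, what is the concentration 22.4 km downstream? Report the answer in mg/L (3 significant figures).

4.06 mg/L

After complete mixing, C₀ = (1.3·65.7 + 19.5·4.45) / 20.8 = 8.278 mg/L.
Travel time t = 2.24e+04 m / 0.40 m/s = 5.6e+04 s = 0.6481 d.
C = 8.278·exp(−1.1·0.6481) = 8.278·0.4902 = 4.058 mg/L.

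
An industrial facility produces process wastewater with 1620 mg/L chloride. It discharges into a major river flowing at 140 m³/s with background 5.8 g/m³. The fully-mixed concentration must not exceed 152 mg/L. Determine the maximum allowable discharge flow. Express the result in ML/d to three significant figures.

1200 ML/d

Mass balance at complete mixing: C_std·(Q_w + Q_r) = Q_w·C_e + Q_r·C_b.
Rearranging, Q_w = Q_r·(C_std − C_b)/(C_e − C_std) = 140·(152 − 5.8) / (1620 − 152) = 13.94 m³/s.
= 1205 ML/d.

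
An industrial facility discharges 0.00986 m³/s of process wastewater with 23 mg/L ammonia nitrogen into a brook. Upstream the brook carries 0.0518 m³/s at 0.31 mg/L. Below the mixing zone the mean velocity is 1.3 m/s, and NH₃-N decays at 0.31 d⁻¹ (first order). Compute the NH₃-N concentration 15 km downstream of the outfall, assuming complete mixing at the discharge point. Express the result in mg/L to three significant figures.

3.78 mg/L

After complete mixing, C₀ = (0.00986·23 + 0.0518·0.31) / 0.06166 = 3.938 mg/L.
Travel time t = 1.5e+04 m / 1.3 m/s = 1.154e+04 s = 0.1335 d.
C = 3.938·exp(−0.31·0.1335) = 3.938·0.9594 = 3.779 mg/L.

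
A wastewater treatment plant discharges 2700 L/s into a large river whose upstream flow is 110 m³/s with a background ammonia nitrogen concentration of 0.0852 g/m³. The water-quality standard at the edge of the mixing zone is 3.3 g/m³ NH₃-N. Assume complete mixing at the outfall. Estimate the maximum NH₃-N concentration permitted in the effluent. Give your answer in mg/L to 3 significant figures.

134 mg/L

2700 L/s = 2.7 m³/s.
Mass balance: 3.3·112.7 = 2.7·Cₑ + 110·0.0852.
Cₑ = (371.9 − 9.372) / 2.7 = 134.3 mg/L.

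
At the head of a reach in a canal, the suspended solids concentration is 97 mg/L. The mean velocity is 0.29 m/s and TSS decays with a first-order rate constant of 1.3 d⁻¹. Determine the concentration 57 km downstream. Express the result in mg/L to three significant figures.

Travel time t = 57 km / 0.29 m/s = 5.7e+04/0.29 = 1.966e+05 s = 2.275 d.
First-order decay: C = 97·exp(−1.3·2.275) = 97·0.05196 = 5.04 mg/L.

5.04 mg/L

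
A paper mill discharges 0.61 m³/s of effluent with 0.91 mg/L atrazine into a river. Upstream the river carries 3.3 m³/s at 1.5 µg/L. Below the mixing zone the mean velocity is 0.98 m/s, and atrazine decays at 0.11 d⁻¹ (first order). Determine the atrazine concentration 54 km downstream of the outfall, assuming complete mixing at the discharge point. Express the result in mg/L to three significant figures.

0.134 mg/L

1.5 µg/L = 0.0015 mg/L.
After complete mixing, C₀ = (0.61·0.91 + 3.3·0.0015) / 3.91 = 0.1432 mg/L.
Travel time t = 5.4e+04 m / 0.98 m/s = 5.51e+04 s = 0.6378 d.
C = 0.1432·exp(−0.11·0.6378) = 0.1432·0.9323 = 0.1335 mg/L.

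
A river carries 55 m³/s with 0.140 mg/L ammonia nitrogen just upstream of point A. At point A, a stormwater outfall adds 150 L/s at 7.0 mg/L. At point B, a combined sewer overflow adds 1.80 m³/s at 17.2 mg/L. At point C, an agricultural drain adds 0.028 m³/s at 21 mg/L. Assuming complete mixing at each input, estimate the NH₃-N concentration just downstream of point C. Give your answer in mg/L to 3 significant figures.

150 L/s = 0.15 m³/s.
After input A: C = (55·0.14 + 0.15·7) / 55.15 = 0.1587 mg/L.
After input B: C = (55.15·0.1587 + 1.8·17.2) / 56.95 = 0.6973 mg/L.
After input C: C = (56.95·0.6973 + 0.028·21) / 56.98 = 0.7073 mg/L.

0.707 mg/L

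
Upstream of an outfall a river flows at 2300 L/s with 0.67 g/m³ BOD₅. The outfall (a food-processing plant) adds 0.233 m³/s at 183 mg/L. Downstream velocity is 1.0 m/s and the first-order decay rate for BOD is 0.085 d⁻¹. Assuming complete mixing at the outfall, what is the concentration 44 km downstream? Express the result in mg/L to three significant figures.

16.7 mg/L

2300 L/s = 2.3 m³/s.
After complete mixing, C₀ = (0.233·183 + 2.3·0.67) / 2.533 = 17.44 mg/L.
Travel time t = 4.4e+04 m / 1.0 m/s = 4.4e+04 s = 0.5093 d.
C = 17.44·exp(−0.085·0.5093) = 17.44·0.9576 = 16.7 mg/L.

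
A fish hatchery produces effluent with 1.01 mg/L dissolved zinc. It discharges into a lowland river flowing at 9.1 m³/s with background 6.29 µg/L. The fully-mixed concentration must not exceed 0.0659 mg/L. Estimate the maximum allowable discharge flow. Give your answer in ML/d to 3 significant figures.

49.6 ML/d

6.29 µg/L = 0.00629 mg/L.
Mass balance at complete mixing: C_std·(Q_w + Q_r) = Q_w·C_e + Q_r·C_b.
Rearranging, Q_w = Q_r·(C_std − C_b)/(C_e − C_std) = 9.1·(0.0659 − 0.00629) / (1.01 − 0.0659) = 0.5746 m³/s.
= 49.64 ML/d.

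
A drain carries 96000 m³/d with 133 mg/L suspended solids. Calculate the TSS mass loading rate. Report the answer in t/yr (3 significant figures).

96000 m³/d = 1.111 m³/s.
Mass flux = Q·C = 1.111 m³/s × 133 g/m³ = 147.8 g/s.
= 147.8 g/s × 31.56 = 4664 t/yr.

4660 t/yr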